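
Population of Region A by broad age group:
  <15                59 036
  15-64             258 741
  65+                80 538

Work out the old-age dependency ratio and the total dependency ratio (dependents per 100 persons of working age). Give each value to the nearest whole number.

Old-age dependency ratio = 80 538 / 258 741 × 100 = 31
Total dependency ratio = (59 036 + 80 538) / 258 741 × 100 = 139 574 / 258 741 × 100 = 54

Old-age dependency ratio: 31
Total dependency ratio: 54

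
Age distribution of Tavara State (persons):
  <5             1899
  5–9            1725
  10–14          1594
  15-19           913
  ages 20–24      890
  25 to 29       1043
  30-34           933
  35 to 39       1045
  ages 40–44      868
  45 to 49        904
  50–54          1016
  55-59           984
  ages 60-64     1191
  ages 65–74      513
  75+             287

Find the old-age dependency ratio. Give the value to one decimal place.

0–14: 1899 + 1725 + 1594 = 5218
15–64: 913 + 890 + 1043 + 933 + 1045 + 868 + 904 + 1016 + 984 + 1191 = 9787
65+: 513 + 287 = 800
Old-age dependency ratio = 800 / 9787 × 100 = 8.2

Old-age dependency ratio: 8.2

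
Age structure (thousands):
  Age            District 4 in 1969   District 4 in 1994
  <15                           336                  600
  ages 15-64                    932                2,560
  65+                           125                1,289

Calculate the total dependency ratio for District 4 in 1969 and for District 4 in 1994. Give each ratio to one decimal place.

District 4 in 1969: 49.5
District 4 in 1994: 73.8

District 4 in 1969: (336 + 125) / 932 × 100 = 461 / 932 × 100 = 49.5
District 4 in 1994: (600 + 1,289) / 2,560 × 100 = 1,889 / 2,560 × 100 = 73.8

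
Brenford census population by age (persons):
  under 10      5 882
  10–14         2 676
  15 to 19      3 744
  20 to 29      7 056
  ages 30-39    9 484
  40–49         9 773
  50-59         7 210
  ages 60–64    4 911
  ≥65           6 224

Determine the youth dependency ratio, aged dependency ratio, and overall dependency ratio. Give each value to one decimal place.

Youth dependency ratio: 20.3
Old-age dependency ratio: 14.8
Total dependency ratio: 35.0

0–14: 5 882 + 2 676 = 8 558
15–64: 3 744 + 7 056 + 9 484 + 9 773 + 7 210 + 4 911 = 42 178
65+: 6 224
Youth dependency ratio = 8 558 / 42 178 × 100 = 20.3
Old-age dependency ratio = 6 224 / 42 178 × 100 = 14.8
Total dependency ratio = (8 558 + 6 224) / 42 178 × 100 = 14 782 / 42 178 × 100 = 35.0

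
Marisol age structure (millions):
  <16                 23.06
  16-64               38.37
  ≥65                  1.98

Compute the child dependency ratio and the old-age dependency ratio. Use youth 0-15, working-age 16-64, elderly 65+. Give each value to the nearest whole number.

Youth dependency ratio = 23.06 / 38.37 × 100 = 60
Old-age dependency ratio = 1.98 / 38.37 × 100 = 5

Youth dependency ratio: 60
Old-age dependency ratio: 5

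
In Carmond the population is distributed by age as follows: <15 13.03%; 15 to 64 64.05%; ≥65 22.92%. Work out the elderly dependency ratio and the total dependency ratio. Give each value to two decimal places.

Old-age dependency ratio = 22.92 / 64.05 × 100 = 35.78
Total dependency ratio = (13.03 + 22.92) / 64.05 × 100 = 35.95 / 64.05 × 100 = 56.13

Old-age dependency ratio: 35.78
Total dependency ratio: 56.13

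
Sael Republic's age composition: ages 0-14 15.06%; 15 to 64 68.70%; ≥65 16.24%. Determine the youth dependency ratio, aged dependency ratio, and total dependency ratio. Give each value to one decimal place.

Youth dependency ratio = 15.06 / 68.70 × 100 = 21.9
Old-age dependency ratio = 16.24 / 68.70 × 100 = 23.6
Total dependency ratio = (15.06 + 16.24) / 68.70 × 100 = 31.30 / 68.70 × 100 = 45.6

Youth dependency ratio: 21.9
Old-age dependency ratio: 23.6
Total dependency ratio: 45.6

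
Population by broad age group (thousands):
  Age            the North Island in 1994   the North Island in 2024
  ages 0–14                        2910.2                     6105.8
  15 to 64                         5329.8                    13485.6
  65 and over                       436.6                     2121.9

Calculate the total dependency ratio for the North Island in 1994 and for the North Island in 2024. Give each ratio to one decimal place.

the North Island in 1994: (2910.2 + 436.6) / 5329.8 × 100 = 3346.8 / 5329.8 × 100 = 62.8
the North Island in 2024: (6105.8 + 2121.9) / 13485.6 × 100 = 8227.7 / 13485.6 × 100 = 61.0

the North Island in 1994: 62.8
the North Island in 2024: 61.0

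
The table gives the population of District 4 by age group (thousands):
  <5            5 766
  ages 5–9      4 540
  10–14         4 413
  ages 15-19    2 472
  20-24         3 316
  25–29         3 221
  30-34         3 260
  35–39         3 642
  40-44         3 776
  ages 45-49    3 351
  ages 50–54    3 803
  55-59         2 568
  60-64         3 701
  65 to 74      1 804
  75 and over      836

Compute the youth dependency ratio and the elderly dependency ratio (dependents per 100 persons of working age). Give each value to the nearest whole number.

0–14: 5 766 + 4 540 + 4 413 = 14 719
15–64: 2 472 + 3 316 + 3 221 + 3 260 + 3 642 + 3 776 + 3 351 + 3 803 + 2 568 + 3 701 = 33 110
65+: 1 804 + 836 = 2 640
Youth dependency ratio = 14 719 / 33 110 × 100 = 44
Old-age dependency ratio = 2 640 / 33 110 × 100 = 8

Youth dependency ratio: 44
Old-age dependency ratio: 8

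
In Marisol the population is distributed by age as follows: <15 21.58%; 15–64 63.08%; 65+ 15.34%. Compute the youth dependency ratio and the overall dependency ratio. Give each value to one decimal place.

Youth dependency ratio: 34.2
Total dependency ratio: 58.5

Youth dependency ratio = 21.58 / 63.08 × 100 = 34.2
Total dependency ratio = (21.58 + 15.34) / 63.08 × 100 = 36.92 / 63.08 × 100 = 58.5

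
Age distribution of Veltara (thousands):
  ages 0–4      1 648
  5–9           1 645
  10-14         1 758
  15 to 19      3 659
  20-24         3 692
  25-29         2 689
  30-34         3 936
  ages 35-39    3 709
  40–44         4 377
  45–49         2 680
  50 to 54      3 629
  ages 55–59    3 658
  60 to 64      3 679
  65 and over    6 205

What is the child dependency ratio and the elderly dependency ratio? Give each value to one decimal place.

Youth dependency ratio: 14.1
Old-age dependency ratio: 17.4

0–14: 1 648 + 1 645 + 1 758 = 5 051
15–64: 3 659 + 3 692 + 2 689 + 3 936 + 3 709 + 4 377 + 2 680 + 3 629 + 3 658 + 3 679 = 35 708
65+: 6 205
Youth dependency ratio = 5 051 / 35 708 × 100 = 14.1
Old-age dependency ratio = 6 205 / 35 708 × 100 = 17.4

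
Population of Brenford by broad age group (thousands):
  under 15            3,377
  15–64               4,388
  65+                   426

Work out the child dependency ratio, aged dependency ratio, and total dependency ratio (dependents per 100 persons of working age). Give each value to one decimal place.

Youth dependency ratio = 3,377 / 4,388 × 100 = 77.0
Old-age dependency ratio = 426 / 4,388 × 100 = 9.7
Total dependency ratio = (3,377 + 426) / 4,388 × 100 = 3,803 / 4,388 × 100 = 86.7

Youth dependency ratio: 77.0
Old-age dependency ratio: 9.7
Total dependency ratio: 86.7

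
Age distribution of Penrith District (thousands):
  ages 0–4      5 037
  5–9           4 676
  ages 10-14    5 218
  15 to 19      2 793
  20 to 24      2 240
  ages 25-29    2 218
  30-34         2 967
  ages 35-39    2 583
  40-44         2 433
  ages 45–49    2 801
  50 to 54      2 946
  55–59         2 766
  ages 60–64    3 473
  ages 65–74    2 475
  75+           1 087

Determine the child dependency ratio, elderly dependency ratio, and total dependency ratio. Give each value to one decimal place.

Youth dependency ratio: 54.9
Old-age dependency ratio: 13.1
Total dependency ratio: 67.9

0–14: 5 037 + 4 676 + 5 218 = 14 931
15–64: 2 793 + 2 240 + 2 218 + 2 967 + 2 583 + 2 433 + 2 801 + 2 946 + 2 766 + 3 473 = 27 220
65+: 2 475 + 1 087 = 3 562
Youth dependency ratio = 14 931 / 27 220 × 100 = 54.9
Old-age dependency ratio = 3 562 / 27 220 × 100 = 13.1
Total dependency ratio = (14 931 + 3 562) / 27 220 × 100 = 18 493 / 27 220 × 100 = 67.9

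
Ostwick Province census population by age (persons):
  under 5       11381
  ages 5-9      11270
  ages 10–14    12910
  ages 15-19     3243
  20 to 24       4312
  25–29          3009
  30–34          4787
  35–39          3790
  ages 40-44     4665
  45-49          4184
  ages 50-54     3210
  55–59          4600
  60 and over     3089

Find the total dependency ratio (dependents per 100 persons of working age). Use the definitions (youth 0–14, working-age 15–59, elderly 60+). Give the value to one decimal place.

Total dependency ratio: 108.0

0–14: 11381 + 11270 + 12910 = 35561
15–59: 3243 + 4312 + 3009 + 4787 + 3790 + 4665 + 4184 + 3210 + 4600 = 35800
60+: 3089
Total dependency ratio = (35561 + 3089) / 35800 × 100 = 38650 / 35800 × 100 = 108.0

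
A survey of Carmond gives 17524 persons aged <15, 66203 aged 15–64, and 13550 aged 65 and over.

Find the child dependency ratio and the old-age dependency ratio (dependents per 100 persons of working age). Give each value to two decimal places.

Youth dependency ratio: 26.47
Old-age dependency ratio: 20.47

Youth dependency ratio = 17524 / 66203 × 100 = 26.47
Old-age dependency ratio = 13550 / 66203 × 100 = 20.47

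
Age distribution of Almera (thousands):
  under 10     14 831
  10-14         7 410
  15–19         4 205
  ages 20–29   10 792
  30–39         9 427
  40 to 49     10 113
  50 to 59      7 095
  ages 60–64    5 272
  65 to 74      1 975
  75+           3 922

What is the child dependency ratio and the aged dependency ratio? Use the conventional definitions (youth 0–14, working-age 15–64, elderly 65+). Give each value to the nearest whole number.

Youth dependency ratio: 47
Old-age dependency ratio: 13

0–14: 14 831 + 7 410 = 22 241
15–64: 4 205 + 10 792 + 9 427 + 10 113 + 7 095 + 5 272 = 46 904
65+: 1 975 + 3 922 = 5 897
Youth dependency ratio = 22 241 / 46 904 × 100 = 47
Old-age dependency ratio = 5 897 / 46 904 × 100 = 13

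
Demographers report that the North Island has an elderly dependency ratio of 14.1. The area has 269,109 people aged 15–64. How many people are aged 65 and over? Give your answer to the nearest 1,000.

Aged 65 and over: 38,000

Old-age dependency ratio = elderly / working-age × 100
14.1 = E / 269,109 × 100
⇒ 38,000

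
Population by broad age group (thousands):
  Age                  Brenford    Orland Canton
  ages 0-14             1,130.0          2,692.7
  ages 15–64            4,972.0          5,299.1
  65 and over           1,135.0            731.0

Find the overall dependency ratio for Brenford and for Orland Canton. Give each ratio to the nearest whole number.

Brenford: (1,130.0 + 1,135.0) / 4,972.0 × 100 = 2,265.0 / 4,972.0 × 100 = 46
Orland Canton: (2,692.7 + 731.0) / 5,299.1 × 100 = 3,423.7 / 5,299.1 × 100 = 65

Brenford: 46
Orland Canton: 65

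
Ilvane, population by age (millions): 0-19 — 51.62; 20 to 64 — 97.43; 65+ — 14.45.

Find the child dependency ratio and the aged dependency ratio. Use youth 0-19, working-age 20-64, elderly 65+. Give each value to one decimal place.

Youth dependency ratio = 51.62 / 97.43 × 100 = 53.0
Old-age dependency ratio = 14.45 / 97.43 × 100 = 14.8

Youth dependency ratio: 53.0
Old-age dependency ratio: 14.8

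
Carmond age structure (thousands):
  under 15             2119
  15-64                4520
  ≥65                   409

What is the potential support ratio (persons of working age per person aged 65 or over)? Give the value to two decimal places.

Potential support ratio: 11.05

Potential support ratio = 4520 / 409 = 11.05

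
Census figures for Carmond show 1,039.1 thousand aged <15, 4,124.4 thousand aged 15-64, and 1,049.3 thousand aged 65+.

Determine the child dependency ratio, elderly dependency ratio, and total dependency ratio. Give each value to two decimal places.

Youth dependency ratio: 25.19
Old-age dependency ratio: 25.44
Total dependency ratio: 50.64

Youth dependency ratio = 1,039.1 / 4,124.4 × 100 = 25.19
Old-age dependency ratio = 1,049.3 / 4,124.4 × 100 = 25.44
Total dependency ratio = (1,039.1 + 1,049.3) / 4,124.4 × 100 = 2,088.4 / 4,124.4 × 100 = 50.64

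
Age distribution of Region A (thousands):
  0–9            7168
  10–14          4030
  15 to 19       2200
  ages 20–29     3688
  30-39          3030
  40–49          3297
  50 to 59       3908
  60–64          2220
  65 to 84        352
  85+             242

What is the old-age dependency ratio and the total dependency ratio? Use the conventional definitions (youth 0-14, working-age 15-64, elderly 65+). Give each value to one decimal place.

0–14: 7168 + 4030 = 11198
15–64: 2200 + 3688 + 3030 + 3297 + 3908 + 2220 = 18343
65+: 352 + 242 = 594
Old-age dependency ratio = 594 / 18343 × 100 = 3.2
Total dependency ratio = (11198 + 594) / 18343 × 100 = 11792 / 18343 × 100 = 64.3

Old-age dependency ratio: 3.2
Total dependency ratio: 64.3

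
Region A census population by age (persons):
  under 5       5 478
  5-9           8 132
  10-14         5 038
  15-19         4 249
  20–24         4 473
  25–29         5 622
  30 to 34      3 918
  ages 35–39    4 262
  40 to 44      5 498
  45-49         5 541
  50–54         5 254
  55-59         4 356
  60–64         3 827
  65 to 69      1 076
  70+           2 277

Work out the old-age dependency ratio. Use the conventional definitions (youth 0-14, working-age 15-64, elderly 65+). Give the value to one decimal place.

Old-age dependency ratio: 7.1

0–14: 5 478 + 8 132 + 5 038 = 18 648
15–64: 4 249 + 4 473 + 5 622 + 3 918 + 4 262 + 5 498 + 5 541 + 5 254 + 4 356 + 3 827 = 47 000
65+: 1 076 + 2 277 = 3 353
Old-age dependency ratio = 3 353 / 47 000 × 100 = 7.1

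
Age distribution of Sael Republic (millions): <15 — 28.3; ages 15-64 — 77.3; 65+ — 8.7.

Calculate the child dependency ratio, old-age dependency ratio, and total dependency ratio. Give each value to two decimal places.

Youth dependency ratio: 36.61
Old-age dependency ratio: 11.25
Total dependency ratio: 47.87

Youth dependency ratio = 28.3 / 77.3 × 100 = 36.61
Old-age dependency ratio = 8.7 / 77.3 × 100 = 11.25
Total dependency ratio = (28.3 + 8.7) / 77.3 × 100 = 37.0 / 77.3 × 100 = 47.87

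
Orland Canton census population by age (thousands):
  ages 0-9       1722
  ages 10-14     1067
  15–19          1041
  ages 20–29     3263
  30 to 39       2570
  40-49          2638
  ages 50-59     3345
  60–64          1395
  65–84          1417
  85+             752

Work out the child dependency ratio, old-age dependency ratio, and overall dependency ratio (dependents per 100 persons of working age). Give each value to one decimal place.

0–14: 1722 + 1067 = 2789
15–64: 1041 + 3263 + 2570 + 2638 + 3345 + 1395 = 14252
65+: 1417 + 752 = 2169
Youth dependency ratio = 2789 / 14252 × 100 = 19.6
Old-age dependency ratio = 2169 / 14252 × 100 = 15.2
Total dependency ratio = (2789 + 2169) / 14252 × 100 = 4958 / 14252 × 100 = 34.8

Youth dependency ratio: 19.6
Old-age dependency ratio: 15.2
Total dependency ratio: 34.8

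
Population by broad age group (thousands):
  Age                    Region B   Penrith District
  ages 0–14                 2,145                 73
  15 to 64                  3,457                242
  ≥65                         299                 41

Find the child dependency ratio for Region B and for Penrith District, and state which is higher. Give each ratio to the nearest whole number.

Region B: 62
Penrith District: 30
Higher: Region B

Region B: 2,145 / 3,457 × 100 = 62
Penrith District: 73 / 242 × 100 = 30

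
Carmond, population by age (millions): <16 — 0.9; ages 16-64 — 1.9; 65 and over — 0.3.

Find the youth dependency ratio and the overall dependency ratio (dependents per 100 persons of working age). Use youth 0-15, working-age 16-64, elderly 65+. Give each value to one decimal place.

Youth dependency ratio: 47.4
Total dependency ratio: 63.2

Youth dependency ratio = 0.9 / 1.9 × 100 = 47.4
Total dependency ratio = (0.9 + 0.3) / 1.9 × 100 = 1.2 / 1.9 × 100 = 63.2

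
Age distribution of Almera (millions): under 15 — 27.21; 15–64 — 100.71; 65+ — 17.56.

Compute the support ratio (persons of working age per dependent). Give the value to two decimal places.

Support ratio = 100.71 / (27.21 + 17.56) = 100.71 / 44.77 = 2.25

Support ratio: 2.25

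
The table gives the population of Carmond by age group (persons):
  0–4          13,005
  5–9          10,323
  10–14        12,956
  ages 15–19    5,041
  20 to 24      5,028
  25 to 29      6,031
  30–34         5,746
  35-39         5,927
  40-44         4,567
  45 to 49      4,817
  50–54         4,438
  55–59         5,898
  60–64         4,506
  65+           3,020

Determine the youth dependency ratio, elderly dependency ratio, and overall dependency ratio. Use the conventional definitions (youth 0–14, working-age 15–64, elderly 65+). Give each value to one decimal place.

Youth dependency ratio: 69.8
Old-age dependency ratio: 5.8
Total dependency ratio: 75.6

0–14: 13,005 + 10,323 + 12,956 = 36,284
15–64: 5,041 + 5,028 + 6,031 + 5,746 + 5,927 + 4,567 + 4,817 + 4,438 + 5,898 + 4,506 = 51,999
65+: 3,020
Youth dependency ratio = 36,284 / 51,999 × 100 = 69.8
Old-age dependency ratio = 3,020 / 51,999 × 100 = 5.8
Total dependency ratio = (36,284 + 3,020) / 51,999 × 100 = 39,304 / 51,999 × 100 = 75.6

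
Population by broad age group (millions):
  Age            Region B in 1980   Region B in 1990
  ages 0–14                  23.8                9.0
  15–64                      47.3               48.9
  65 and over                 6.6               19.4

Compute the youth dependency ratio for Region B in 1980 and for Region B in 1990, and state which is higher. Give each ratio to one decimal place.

Region B in 1980: 50.3
Region B in 1990: 18.4
Higher: Region B in 1980

Region B in 1980: 23.8 / 47.3 × 100 = 50.3
Region B in 1990: 9.0 / 48.9 × 100 = 18.4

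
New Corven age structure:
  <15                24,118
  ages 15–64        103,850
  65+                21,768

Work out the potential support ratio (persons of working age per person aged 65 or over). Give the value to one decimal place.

Potential support ratio = 103,850 / 21,768 = 4.8

Potential support ratio: 4.8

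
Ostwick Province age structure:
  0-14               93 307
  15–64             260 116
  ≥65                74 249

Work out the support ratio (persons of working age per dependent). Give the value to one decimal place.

Support ratio: 1.6

Support ratio = 260 116 / (93 307 + 74 249) = 260 116 / 167 556 = 1.6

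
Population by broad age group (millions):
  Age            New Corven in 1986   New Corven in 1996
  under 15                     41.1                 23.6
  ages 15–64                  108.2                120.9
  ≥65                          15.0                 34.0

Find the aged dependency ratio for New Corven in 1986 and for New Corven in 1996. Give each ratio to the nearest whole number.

New Corven in 1986: 15.0 / 108.2 × 100 = 14
New Corven in 1996: 34.0 / 120.9 × 100 = 28

New Corven in 1986: 14
New Corven in 1996: 28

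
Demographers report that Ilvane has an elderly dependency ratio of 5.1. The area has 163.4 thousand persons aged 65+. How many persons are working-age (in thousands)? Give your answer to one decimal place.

Working-age: 3 203.9

Old-age dependency ratio = elderly / working-age × 100
5.1 = 163.4 / W × 100
⇒ 3 203.9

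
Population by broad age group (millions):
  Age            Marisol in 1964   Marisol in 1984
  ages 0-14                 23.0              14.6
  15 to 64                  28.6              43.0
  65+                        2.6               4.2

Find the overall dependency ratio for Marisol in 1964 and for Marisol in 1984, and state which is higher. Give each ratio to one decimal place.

Marisol in 1964: 89.5
Marisol in 1984: 43.7
Higher: Marisol in 1964

Marisol in 1964: (23.0 + 2.6) / 28.6 × 100 = 25.6 / 28.6 × 100 = 89.5
Marisol in 1984: (14.6 + 4.2) / 43.0 × 100 = 18.8 / 43.0 × 100 = 43.7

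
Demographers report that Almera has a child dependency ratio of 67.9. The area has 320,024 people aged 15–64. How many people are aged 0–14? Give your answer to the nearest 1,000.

Youth dependency ratio = youth / working-age × 100
67.9 = Y / 320,024 × 100
⇒ 217,000

Aged 0–14: 217,000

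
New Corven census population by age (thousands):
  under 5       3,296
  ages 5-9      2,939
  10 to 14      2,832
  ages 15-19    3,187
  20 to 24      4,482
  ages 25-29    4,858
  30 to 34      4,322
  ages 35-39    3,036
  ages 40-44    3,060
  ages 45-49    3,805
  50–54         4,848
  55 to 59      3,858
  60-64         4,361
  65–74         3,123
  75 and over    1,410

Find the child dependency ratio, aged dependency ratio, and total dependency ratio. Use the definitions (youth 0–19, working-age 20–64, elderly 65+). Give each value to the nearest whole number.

Youth dependency ratio: 33
Old-age dependency ratio: 12
Total dependency ratio: 46

0–19: 3,296 + 2,939 + 2,832 + 3,187 = 12,254
20–64: 4,482 + 4,858 + 4,322 + 3,036 + 3,060 + 3,805 + 4,848 + 3,858 + 4,361 = 36,630
65+: 3,123 + 1,410 = 4,533
Youth dependency ratio = 12,254 / 36,630 × 100 = 33
Old-age dependency ratio = 4,533 / 36,630 × 100 = 12
Total dependency ratio = (12,254 + 4,533) / 36,630 × 100 = 16,787 / 36,630 × 100 = 46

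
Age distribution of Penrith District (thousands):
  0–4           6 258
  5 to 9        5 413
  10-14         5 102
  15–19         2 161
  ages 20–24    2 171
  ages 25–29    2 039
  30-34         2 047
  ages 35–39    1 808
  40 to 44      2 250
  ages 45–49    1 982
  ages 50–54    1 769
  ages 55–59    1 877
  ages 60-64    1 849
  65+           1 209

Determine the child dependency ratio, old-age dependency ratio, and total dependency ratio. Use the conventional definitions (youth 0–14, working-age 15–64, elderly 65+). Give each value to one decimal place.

0–14: 6 258 + 5 413 + 5 102 = 16 773
15–64: 2 161 + 2 171 + 2 039 + 2 047 + 1 808 + 2 250 + 1 982 + 1 769 + 1 877 + 1 849 = 19 953
65+: 1 209
Youth dependency ratio = 16 773 / 19 953 × 100 = 84.1
Old-age dependency ratio = 1 209 / 19 953 × 100 = 6.1
Total dependency ratio = (16 773 + 1 209) / 19 953 × 100 = 17 982 / 19 953 × 100 = 90.1

Youth dependency ratio: 84.1
Old-age dependency ratio: 6.1
Total dependency ratio: 90.1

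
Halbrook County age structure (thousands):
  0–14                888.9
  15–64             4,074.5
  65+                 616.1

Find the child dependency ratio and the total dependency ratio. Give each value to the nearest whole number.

Youth dependency ratio = 888.9 / 4,074.5 × 100 = 22
Total dependency ratio = (888.9 + 616.1) / 4,074.5 × 100 = 1,505.0 / 4,074.5 × 100 = 37

Youth dependency ratio: 22
Total dependency ratio: 37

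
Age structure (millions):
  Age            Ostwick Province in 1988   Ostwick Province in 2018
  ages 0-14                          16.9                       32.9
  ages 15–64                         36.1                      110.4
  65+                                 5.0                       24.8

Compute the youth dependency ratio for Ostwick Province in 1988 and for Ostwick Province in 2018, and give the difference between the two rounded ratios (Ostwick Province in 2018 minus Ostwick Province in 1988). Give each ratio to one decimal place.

Ostwick Province in 1988: 16.9 / 36.1 × 100 = 46.8
Ostwick Province in 2018: 32.9 / 110.4 × 100 = 29.8

Ostwick Province in 1988: 46.8
Ostwick Province in 2018: 29.8
Difference: -17.0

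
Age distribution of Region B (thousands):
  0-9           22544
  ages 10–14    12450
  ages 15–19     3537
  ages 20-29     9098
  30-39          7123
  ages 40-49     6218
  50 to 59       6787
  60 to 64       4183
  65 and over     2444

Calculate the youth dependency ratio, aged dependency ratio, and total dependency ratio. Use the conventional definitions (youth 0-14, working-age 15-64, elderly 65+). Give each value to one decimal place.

0–14: 22544 + 12450 = 34994
15–64: 3537 + 9098 + 7123 + 6218 + 6787 + 4183 = 36946
65+: 2444
Youth dependency ratio = 34994 / 36946 × 100 = 94.7
Old-age dependency ratio = 2444 / 36946 × 100 = 6.6
Total dependency ratio = (34994 + 2444) / 36946 × 100 = 37438 / 36946 × 100 = 101.3

Youth dependency ratio: 94.7
Old-age dependency ratio: 6.6
Total dependency ratio: 101.3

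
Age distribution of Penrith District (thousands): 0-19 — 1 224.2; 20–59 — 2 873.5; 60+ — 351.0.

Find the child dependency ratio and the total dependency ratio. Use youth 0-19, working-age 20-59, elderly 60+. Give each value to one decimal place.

Youth dependency ratio = 1 224.2 / 2 873.5 × 100 = 42.6
Total dependency ratio = (1 224.2 + 351.0) / 2 873.5 × 100 = 1 575.2 / 2 873.5 × 100 = 54.8

Youth dependency ratio: 42.6
Total dependency ratio: 54.8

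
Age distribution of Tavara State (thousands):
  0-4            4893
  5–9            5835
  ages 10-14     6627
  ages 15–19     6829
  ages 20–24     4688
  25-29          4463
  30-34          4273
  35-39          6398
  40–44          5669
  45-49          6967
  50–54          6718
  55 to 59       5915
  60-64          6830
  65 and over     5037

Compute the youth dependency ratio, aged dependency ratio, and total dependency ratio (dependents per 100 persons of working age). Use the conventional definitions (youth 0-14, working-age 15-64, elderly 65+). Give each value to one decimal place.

Youth dependency ratio: 29.5
Old-age dependency ratio: 8.6
Total dependency ratio: 38.1

0–14: 4893 + 5835 + 6627 = 17355
15–64: 6829 + 4688 + 4463 + 4273 + 6398 + 5669 + 6967 + 6718 + 5915 + 6830 = 58750
65+: 5037
Youth dependency ratio = 17355 / 58750 × 100 = 29.5
Old-age dependency ratio = 5037 / 58750 × 100 = 8.6
Total dependency ratio = (17355 + 5037) / 58750 × 100 = 22392 / 58750 × 100 = 38.1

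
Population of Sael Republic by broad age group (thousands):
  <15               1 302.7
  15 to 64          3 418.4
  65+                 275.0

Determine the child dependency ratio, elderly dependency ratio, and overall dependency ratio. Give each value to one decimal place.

Youth dependency ratio = 1 302.7 / 3 418.4 × 100 = 38.1
Old-age dependency ratio = 275.0 / 3 418.4 × 100 = 8.0
Total dependency ratio = (1 302.7 + 275.0) / 3 418.4 × 100 = 1 577.7 / 3 418.4 × 100 = 46.2

Youth dependency ratio: 38.1
Old-age dependency ratio: 8.0
Total dependency ratio: 46.2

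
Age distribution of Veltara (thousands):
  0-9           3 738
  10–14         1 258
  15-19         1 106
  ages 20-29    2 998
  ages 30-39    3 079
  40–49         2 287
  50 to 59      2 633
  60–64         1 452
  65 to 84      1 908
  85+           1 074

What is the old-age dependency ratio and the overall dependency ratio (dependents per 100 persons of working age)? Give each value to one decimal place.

Old-age dependency ratio: 22.0
Total dependency ratio: 58.9

0–14: 3 738 + 1 258 = 4 996
15–64: 1 106 + 2 998 + 3 079 + 2 287 + 2 633 + 1 452 = 13 555
65+: 1 908 + 1 074 = 2 982
Old-age dependency ratio = 2 982 / 13 555 × 100 = 22.0
Total dependency ratio = (4 996 + 2 982) / 13 555 × 100 = 7 978 / 13 555 × 100 = 58.9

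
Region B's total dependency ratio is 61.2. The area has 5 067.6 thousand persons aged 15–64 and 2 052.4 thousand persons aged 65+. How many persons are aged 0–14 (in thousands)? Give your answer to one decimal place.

Total dependency ratio = (youth + elderly) / working-age × 100
61.2 = (Y + 2 052.4) / 5 067.6 × 100
⇒ 1 049.0

Aged 0–14: 1 049.0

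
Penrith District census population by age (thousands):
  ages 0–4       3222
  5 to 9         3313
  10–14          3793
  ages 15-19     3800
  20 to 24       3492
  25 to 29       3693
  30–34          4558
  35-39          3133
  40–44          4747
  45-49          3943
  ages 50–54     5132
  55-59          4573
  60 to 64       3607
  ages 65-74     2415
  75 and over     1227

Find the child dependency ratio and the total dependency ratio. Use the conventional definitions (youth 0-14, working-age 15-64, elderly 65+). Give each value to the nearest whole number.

Youth dependency ratio: 25
Total dependency ratio: 34

0–14: 3222 + 3313 + 3793 = 10328
15–64: 3800 + 3492 + 3693 + 4558 + 3133 + 4747 + 3943 + 5132 + 4573 + 3607 = 40678
65+: 2415 + 1227 = 3642
Youth dependency ratio = 10328 / 40678 × 100 = 25
Total dependency ratio = (10328 + 3642) / 40678 × 100 = 13970 / 40678 × 100 = 34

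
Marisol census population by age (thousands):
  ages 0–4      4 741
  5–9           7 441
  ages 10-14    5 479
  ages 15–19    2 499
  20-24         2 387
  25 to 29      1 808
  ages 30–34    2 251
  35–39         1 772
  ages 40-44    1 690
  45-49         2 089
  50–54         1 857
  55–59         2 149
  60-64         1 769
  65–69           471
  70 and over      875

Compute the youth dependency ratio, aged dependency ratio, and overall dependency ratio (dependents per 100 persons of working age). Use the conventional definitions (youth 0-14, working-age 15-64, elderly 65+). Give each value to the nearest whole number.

Youth dependency ratio: 87
Old-age dependency ratio: 7
Total dependency ratio: 94

0–14: 4 741 + 7 441 + 5 479 = 17 661
15–64: 2 499 + 2 387 + 1 808 + 2 251 + 1 772 + 1 690 + 2 089 + 1 857 + 2 149 + 1 769 = 20 271
65+: 471 + 875 = 1 346
Youth dependency ratio = 17 661 / 20 271 × 100 = 87
Old-age dependency ratio = 1 346 / 20 271 × 100 = 7
Total dependency ratio = (17 661 + 1 346) / 20 271 × 100 = 19 007 / 20 271 × 100 = 94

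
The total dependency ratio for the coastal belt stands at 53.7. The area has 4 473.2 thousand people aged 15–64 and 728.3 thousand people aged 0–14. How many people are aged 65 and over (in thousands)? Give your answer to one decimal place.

Total dependency ratio = (youth + elderly) / working-age × 100
53.7 = (728.3 + E) / 4 473.2 × 100
⇒ 1 673.8

Aged 65 and over: 1 673.8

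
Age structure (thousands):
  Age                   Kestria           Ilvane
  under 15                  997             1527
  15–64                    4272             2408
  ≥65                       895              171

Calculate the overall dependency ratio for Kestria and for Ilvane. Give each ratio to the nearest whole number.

Kestria: 44
Ilvane: 71

Kestria: (997 + 895) / 4272 × 100 = 1892 / 4272 × 100 = 44
Ilvane: (1527 + 171) / 2408 × 100 = 1698 / 2408 × 100 = 71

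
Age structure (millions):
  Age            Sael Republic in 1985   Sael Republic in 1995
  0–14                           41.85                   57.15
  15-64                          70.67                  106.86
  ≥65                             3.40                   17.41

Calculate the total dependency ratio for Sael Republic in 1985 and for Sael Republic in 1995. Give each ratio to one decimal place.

Sael Republic in 1985: (41.85 + 3.40) / 70.67 × 100 = 45.25 / 70.67 × 100 = 64.0
Sael Republic in 1995: (57.15 + 17.41) / 106.86 × 100 = 74.56 / 106.86 × 100 = 69.8

Sael Republic in 1985: 64.0
Sael Republic in 1995: 69.8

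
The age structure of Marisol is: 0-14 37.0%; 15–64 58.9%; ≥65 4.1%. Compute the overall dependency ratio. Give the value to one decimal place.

Total dependency ratio: 69.8

Total dependency ratio = (37.0 + 4.1) / 58.9 × 100 = 41.1 / 58.9 × 100 = 69.8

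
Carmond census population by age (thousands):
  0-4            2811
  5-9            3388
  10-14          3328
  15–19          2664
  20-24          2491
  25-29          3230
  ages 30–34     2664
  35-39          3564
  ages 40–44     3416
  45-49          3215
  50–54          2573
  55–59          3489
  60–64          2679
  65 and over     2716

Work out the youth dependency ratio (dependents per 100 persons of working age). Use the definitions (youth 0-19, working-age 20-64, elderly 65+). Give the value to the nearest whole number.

Youth dependency ratio: 45

0–19: 2811 + 3388 + 3328 + 2664 = 12191
20–64: 2491 + 3230 + 2664 + 3564 + 3416 + 3215 + 2573 + 3489 + 2679 = 27321
65+: 2716
Youth dependency ratio = 12191 / 27321 × 100 = 45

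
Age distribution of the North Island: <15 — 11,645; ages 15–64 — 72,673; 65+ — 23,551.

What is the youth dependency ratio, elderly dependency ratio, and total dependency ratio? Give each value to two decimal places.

Youth dependency ratio: 16.02
Old-age dependency ratio: 32.41
Total dependency ratio: 48.43

Youth dependency ratio = 11,645 / 72,673 × 100 = 16.02
Old-age dependency ratio = 23,551 / 72,673 × 100 = 32.41
Total dependency ratio = (11,645 + 23,551) / 72,673 × 100 = 35,196 / 72,673 × 100 = 48.43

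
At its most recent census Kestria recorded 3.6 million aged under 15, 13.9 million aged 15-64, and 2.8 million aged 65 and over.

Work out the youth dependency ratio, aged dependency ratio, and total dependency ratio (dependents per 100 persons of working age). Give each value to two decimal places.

Youth dependency ratio = 3.6 / 13.9 × 100 = 25.90
Old-age dependency ratio = 2.8 / 13.9 × 100 = 20.14
Total dependency ratio = (3.6 + 2.8) / 13.9 × 100 = 6.4 / 13.9 × 100 = 46.04

Youth dependency ratio: 25.90
Old-age dependency ratio: 20.14
Total dependency ratio: 46.04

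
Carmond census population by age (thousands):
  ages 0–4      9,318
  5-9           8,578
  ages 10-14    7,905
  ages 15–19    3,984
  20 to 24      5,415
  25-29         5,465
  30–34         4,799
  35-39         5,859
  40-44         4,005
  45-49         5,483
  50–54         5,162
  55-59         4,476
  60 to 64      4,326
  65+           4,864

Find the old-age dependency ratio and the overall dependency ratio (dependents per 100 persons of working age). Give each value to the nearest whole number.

0–14: 9,318 + 8,578 + 7,905 = 25,801
15–64: 3,984 + 5,415 + 5,465 + 4,799 + 5,859 + 4,005 + 5,483 + 5,162 + 4,476 + 4,326 = 48,974
65+: 4,864
Old-age dependency ratio = 4,864 / 48,974 × 100 = 10
Total dependency ratio = (25,801 + 4,864) / 48,974 × 100 = 30,665 / 48,974 × 100 = 63

Old-age dependency ratio: 10
Total dependency ratio: 63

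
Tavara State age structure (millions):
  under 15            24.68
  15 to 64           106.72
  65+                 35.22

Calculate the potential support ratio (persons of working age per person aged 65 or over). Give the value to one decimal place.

Potential support ratio = 106.72 / 35.22 = 3.0

Potential support ratio: 3.0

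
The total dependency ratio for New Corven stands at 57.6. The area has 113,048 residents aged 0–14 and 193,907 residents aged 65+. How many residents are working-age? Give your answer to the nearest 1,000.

Working-age: 533,000

Total dependency ratio = (youth + elderly) / working-age × 100
57.6 = (113,048 + 193,907) / W × 100
⇒ 533,000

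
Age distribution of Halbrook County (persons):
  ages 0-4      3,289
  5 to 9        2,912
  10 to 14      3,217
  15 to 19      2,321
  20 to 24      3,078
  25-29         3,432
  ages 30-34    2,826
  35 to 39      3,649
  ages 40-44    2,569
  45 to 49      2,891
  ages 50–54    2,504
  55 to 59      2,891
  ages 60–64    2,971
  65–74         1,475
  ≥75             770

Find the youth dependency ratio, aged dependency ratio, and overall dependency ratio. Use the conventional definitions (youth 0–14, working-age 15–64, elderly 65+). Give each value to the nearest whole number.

Youth dependency ratio: 32
Old-age dependency ratio: 8
Total dependency ratio: 40

0–14: 3,289 + 2,912 + 3,217 = 9,418
15–64: 2,321 + 3,078 + 3,432 + 2,826 + 3,649 + 2,569 + 2,891 + 2,504 + 2,891 + 2,971 = 29,132
65+: 1,475 + 770 = 2,245
Youth dependency ratio = 9,418 / 29,132 × 100 = 32
Old-age dependency ratio = 2,245 / 29,132 × 100 = 8
Total dependency ratio = (9,418 + 2,245) / 29,132 × 100 = 11,663 / 29,132 × 100 = 40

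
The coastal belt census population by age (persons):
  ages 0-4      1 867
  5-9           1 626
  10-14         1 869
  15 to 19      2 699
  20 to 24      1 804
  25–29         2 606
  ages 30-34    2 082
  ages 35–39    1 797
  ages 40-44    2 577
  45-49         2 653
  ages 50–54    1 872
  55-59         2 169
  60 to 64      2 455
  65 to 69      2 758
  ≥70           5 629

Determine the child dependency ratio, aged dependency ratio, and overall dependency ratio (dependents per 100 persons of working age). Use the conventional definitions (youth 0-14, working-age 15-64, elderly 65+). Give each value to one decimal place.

Youth dependency ratio: 23.6
Old-age dependency ratio: 36.9
Total dependency ratio: 60.5

0–14: 1 867 + 1 626 + 1 869 = 5 362
15–64: 2 699 + 1 804 + 2 606 + 2 082 + 1 797 + 2 577 + 2 653 + 1 872 + 2 169 + 2 455 = 22 714
65+: 2 758 + 5 629 = 8 387
Youth dependency ratio = 5 362 / 22 714 × 100 = 23.6
Old-age dependency ratio = 8 387 / 22 714 × 100 = 36.9
Total dependency ratio = (5 362 + 8 387) / 22 714 × 100 = 13 749 / 22 714 × 100 = 60.5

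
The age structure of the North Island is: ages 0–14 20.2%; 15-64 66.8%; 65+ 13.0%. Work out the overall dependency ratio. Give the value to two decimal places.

Total dependency ratio: 49.70

Total dependency ratio = (20.2 + 13.0) / 66.8 × 100 = 33.2 / 66.8 × 100 = 49.70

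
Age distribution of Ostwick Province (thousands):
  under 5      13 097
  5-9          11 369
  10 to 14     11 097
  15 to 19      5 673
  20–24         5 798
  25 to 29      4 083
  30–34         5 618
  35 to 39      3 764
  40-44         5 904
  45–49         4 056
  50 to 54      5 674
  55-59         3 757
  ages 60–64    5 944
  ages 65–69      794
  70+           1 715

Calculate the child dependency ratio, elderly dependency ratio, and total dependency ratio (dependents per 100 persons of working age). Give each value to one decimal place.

Youth dependency ratio: 70.7
Old-age dependency ratio: 5.0
Total dependency ratio: 75.7

0–14: 13 097 + 11 369 + 11 097 = 35 563
15–64: 5 673 + 5 798 + 4 083 + 5 618 + 3 764 + 5 904 + 4 056 + 5 674 + 3 757 + 5 944 = 50 271
65+: 794 + 1 715 = 2 509
Youth dependency ratio = 35 563 / 50 271 × 100 = 70.7
Old-age dependency ratio = 2 509 / 50 271 × 100 = 5.0
Total dependency ratio = (35 563 + 2 509) / 50 271 × 100 = 38 072 / 50 271 × 100 = 75.7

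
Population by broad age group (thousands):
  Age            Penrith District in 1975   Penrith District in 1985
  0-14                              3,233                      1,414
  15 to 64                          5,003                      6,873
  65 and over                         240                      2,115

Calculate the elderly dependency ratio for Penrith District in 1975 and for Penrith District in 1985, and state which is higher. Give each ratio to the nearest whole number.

Penrith District in 1975: 240 / 5,003 × 100 = 5
Penrith District in 1985: 2,115 / 6,873 × 100 = 31

Penrith District in 1975: 5
Penrith District in 1985: 31
Higher: Penrith District in 1985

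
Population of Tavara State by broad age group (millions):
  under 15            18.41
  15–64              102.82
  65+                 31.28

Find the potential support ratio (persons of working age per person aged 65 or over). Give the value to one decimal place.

Potential support ratio = 102.82 / 31.28 = 3.3

Potential support ratio: 3.3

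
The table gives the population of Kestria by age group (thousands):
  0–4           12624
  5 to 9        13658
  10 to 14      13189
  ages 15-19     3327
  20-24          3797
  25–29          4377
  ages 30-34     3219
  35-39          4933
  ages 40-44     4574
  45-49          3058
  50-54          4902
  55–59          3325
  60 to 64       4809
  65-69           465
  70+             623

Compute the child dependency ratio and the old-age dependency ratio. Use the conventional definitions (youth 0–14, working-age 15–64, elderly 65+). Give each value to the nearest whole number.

0–14: 12624 + 13658 + 13189 = 39471
15–64: 3327 + 3797 + 4377 + 3219 + 4933 + 4574 + 3058 + 4902 + 3325 + 4809 = 40321
65+: 465 + 623 = 1088
Youth dependency ratio = 39471 / 40321 × 100 = 98
Old-age dependency ratio = 1088 / 40321 × 100 = 3

Youth dependency ratio: 98
Old-age dependency ratio: 3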